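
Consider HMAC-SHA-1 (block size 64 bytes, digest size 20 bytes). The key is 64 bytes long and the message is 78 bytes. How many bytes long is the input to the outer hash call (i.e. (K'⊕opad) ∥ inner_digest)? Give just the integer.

84

Key is 64 ≤ 64 bytes, zero-padded: |K'| = 64.
Outer input = (K'⊕opad) ∥ H(inner) → 64 + 20 = 84 bytes.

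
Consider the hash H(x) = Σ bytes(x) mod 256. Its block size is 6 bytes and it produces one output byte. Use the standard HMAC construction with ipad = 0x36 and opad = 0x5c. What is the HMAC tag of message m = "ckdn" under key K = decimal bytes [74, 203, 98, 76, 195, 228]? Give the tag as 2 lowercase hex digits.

Key decimal bytes [74, 203, 98, 76, 195, 228] = 4a cb 62 4c c3 e4 is exactly B = 6 bytes: K' = 4a cb 62 4c c3 e4.
K' ⊕ ipad = 7c fd 54 7a f5 d2.  K' ⊕ opad = 16 97 3e 10 9f b8.
Inner input = (K'⊕ipad) ∥ m = 7c fd 54 7a f5 d2 ∥ 63 6b 64 6e.
Inner hash: sum = 124+253+84+122+245+210+99+107+100+110 = 1454; mod 256 = 174 → ae.
Outer input = (K'⊕opad) ∥ inner = 16 97 3e 10 9f b8 ∥ ae.
Outer hash (tag): sum = 22+151+62+16+159+184+174 = 768; mod 256 = 0 → 00.

00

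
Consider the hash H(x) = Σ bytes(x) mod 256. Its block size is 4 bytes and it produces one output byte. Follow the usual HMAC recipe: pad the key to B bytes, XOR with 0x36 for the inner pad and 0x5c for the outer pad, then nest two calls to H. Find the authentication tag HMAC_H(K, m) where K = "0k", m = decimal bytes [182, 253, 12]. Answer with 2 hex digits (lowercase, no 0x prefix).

e9

Key "0k" = 30 6b is 2 bytes ≤ B = 4; zero-pad to 4 bytes: K' = 30 6b 00 00.
K' ⊕ ipad = 06 5d 36 36.  K' ⊕ opad = 6c 37 5c 5c.
Inner input = (K'⊕ipad) ∥ m = 06 5d 36 36 ∥ b6 fd 0c.
Inner hash: sum = 6+93+54+54+182+253+12 = 654; mod 256 = 142 → 8e.
Outer input = (K'⊕opad) ∥ inner = 6c 37 5c 5c ∥ 8e.
Outer hash (tag): sum = 108+55+92+92+142 = 489; mod 256 = 233 → e9.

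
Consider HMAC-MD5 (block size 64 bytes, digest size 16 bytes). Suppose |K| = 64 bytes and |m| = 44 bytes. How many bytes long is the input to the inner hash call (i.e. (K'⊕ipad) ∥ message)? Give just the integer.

Key is 64 ≤ 64 bytes, zero-padded: |K'| = 64.
Inner input = (K'⊕ipad) ∥ m → 64 + 44 = 108 bytes.

108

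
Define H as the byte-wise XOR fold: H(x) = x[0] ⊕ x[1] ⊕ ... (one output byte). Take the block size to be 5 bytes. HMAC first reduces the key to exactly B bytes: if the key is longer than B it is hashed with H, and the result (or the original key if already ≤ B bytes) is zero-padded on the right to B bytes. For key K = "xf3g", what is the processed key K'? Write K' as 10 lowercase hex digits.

Key "xf3g" = 78 66 33 67 is 4 bytes ≤ B = 5; zero-pad to 5 bytes: K' = 78 66 33 67 00.

7866336700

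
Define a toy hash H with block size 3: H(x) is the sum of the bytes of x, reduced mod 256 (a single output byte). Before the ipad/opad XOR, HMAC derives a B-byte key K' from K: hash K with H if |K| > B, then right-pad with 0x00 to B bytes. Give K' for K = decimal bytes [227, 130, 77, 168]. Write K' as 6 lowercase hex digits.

5a0000

|K| = 4 > B = 3, so first hash the key.
H(K): sum = 227+130+77+168 = 602; mod 256 = 90 → 5a.
Zero-pad H(K) = 5a to 3 bytes: K' = 5a 00 00.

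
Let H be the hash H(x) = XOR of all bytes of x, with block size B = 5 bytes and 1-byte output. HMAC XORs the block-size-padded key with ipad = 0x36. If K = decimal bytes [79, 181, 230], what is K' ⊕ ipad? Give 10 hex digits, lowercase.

Key decimal bytes [79, 181, 230] = 4f b5 e6 is 3 bytes ≤ B = 5; zero-pad to 5 bytes: K' = 4f b5 e6 00 00.
XOR each byte with 0x36: 4f⊕36=79, b5⊕36=83, e6⊕36=d0, 00⊕36=36, 00⊕36=36.

7983d03636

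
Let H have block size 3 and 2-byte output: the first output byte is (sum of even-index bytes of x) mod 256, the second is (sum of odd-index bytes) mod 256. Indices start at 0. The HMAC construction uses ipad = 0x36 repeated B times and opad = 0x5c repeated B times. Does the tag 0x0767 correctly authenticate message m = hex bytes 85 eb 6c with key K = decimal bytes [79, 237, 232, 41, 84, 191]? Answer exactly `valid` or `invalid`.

valid

Key decimal bytes [79, 237, 232, 41, 84, 191] = 4f ed e8 29 54 bf is 6 bytes > B = 3, so hash it first: H(key) = 8b d5, then zero-pad to 3 bytes: K' = 8b d5 00.
K' ⊕ ipad = bd e3 36; K' ⊕ opad = d7 89 5c.
Inner hash: even-index sum = 478 mod 256 = 222; odd-index sum = 468 mod 256 = 212 → de d4.
Outer hash (recomputed tag): even-index sum = 519 mod 256 = 7; odd-index sum = 359 mod 256 = 103 → 07 67.
Recomputed tag = 0767; claimed = 0767 → match.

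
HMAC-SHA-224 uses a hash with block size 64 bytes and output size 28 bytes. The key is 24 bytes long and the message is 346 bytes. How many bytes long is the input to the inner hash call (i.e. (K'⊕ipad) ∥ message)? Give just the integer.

Key is 24 ≤ 64 bytes, zero-padded: |K'| = 64.
Inner input = (K'⊕ipad) ∥ m → 64 + 346 = 410 bytes.

410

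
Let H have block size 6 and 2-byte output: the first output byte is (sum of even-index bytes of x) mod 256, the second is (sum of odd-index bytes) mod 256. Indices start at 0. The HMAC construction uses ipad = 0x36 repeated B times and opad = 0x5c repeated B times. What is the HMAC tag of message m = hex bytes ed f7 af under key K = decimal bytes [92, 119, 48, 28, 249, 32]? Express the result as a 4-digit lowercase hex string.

ec5f

Key decimal bytes [92, 119, 48, 28, 249, 32] = 5c 77 30 1c f9 20 is exactly B = 6 bytes: K' = 5c 77 30 1c f9 20.
K' ⊕ ipad = 6a 41 06 2a cf 16.  K' ⊕ opad = 00 2b 6c 40 a5 7c.
Inner input = (K'⊕ipad) ∥ m = 6a 41 06 2a cf 16 ∥ ed f7 af.
Inner hash: even-index sum = 731 mod 256 = 219; odd-index sum = 376 mod 256 = 120 → db 78.
Outer input = (K'⊕opad) ∥ inner = 00 2b 6c 40 a5 7c ∥ db 78.
Outer hash (tag): even-index sum = 492 mod 256 = 236; odd-index sum = 351 mod 256 = 95 → ec 5f.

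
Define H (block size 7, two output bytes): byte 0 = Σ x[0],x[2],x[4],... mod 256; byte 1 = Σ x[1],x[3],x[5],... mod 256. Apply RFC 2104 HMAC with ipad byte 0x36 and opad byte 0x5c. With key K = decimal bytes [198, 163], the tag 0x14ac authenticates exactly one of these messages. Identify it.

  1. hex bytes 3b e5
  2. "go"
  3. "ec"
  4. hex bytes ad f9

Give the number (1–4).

3

Key decimal bytes [198, 163] = c6 a3 is 2 bytes ≤ B = 7; zero-pad to 7 bytes: K' = c6 a3 00 00 00 00 00.
K' ⊕ ipad = f0 95 36 36 36 36 36; K' ⊕ opad = 9a ff 5c 5c 5c 5c 5c.
m1: inner = H(f0 95 36 36 36 36 36 3b e5) = 77 3c; tag = H(9a ff 5c 5c 5c 5c 5c 77 3c) = ea2e
m2: inner = H(f0 95 36 36 36 36 36 67 6f) = 01 68; tag = H(9a ff 5c 5c 5c 5c 5c 01 68) = 16b8
m3: inner = H(f0 95 36 36 36 36 36 65 63) = f5 66; tag = H(9a ff 5c 5c 5c 5c 5c f5 66) = 14ac ← matches
m4: inner = H(f0 95 36 36 36 36 36 ad f9) = 8b ae; tag = H(9a ff 5c 5c 5c 5c 5c 8b ae) = 5c42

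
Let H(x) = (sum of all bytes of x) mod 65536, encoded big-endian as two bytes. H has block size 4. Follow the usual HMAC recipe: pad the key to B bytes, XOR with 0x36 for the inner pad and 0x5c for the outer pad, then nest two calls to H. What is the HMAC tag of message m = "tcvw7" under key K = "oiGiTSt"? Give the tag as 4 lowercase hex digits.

0248

Key "oiGiTSt" = 6f 69 47 69 54 53 74 is 7 bytes > B = 4, so hash it first: H(key) = 02 a3, then zero-pad to 4 bytes: K' = 02 a3 00 00.
K' ⊕ ipad = 34 95 36 36.  K' ⊕ opad = 5e ff 5c 5c.
Inner input = (K'⊕ipad) ∥ m = 34 95 36 36 ∥ 74 63 76 77 37.
Inner hash: sum = 52+149+54+54+116+99+118+119+55 = 816 → 03 30.
Outer input = (K'⊕opad) ∥ inner = 5e ff 5c 5c ∥ 03 30.
Outer hash (tag): sum = 94+255+92+92+3+48 = 584 → 02 48.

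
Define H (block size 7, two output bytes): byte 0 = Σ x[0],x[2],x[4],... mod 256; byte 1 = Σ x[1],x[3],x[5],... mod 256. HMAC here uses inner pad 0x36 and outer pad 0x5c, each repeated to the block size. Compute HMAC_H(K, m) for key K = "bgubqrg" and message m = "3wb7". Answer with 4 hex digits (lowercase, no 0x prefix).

Key "bgubqrg" = 62 67 75 62 71 72 67 is exactly B = 7 bytes: K' = 62 67 75 62 71 72 67.
K' ⊕ ipad = 54 51 43 54 47 44 51.  K' ⊕ opad = 3e 3b 29 3e 2d 2e 3b.
Inner input = (K'⊕ipad) ∥ m = 54 51 43 54 47 44 51 ∥ 33 77 62 37.
Inner hash: even-index sum = 477 mod 256 = 221; odd-index sum = 382 mod 256 = 126 → dd 7e.
Outer input = (K'⊕opad) ∥ inner = 3e 3b 29 3e 2d 2e 3b ∥ dd 7e.
Outer hash (tag): even-index sum = 333 mod 256 = 77; odd-index sum = 388 mod 256 = 132 → 4d 84.

4d84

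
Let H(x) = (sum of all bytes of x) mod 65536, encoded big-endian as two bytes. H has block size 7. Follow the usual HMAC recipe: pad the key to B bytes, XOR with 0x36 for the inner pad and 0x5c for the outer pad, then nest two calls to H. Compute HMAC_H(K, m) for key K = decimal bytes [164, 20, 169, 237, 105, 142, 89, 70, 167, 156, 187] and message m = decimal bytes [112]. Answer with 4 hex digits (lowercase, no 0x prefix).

036a

Key decimal bytes [164, 20, 169, 237, 105, 142, 89, 70, 167, 156, 187] = a4 14 a9 ed 69 8e 59 46 a7 9c bb is 11 bytes > B = 7, so hash it first: H(key) = 05 e2, then zero-pad to 7 bytes: K' = 05 e2 00 00 00 00 00.
K' ⊕ ipad = 33 d4 36 36 36 36 36.  K' ⊕ opad = 59 be 5c 5c 5c 5c 5c.
Inner input = (K'⊕ipad) ∥ m = 33 d4 36 36 36 36 36 ∥ 70.
Inner hash: sum = 51+212+54+54+54+54+54+112 = 645 → 02 85.
Outer input = (K'⊕opad) ∥ inner = 59 be 5c 5c 5c 5c 5c ∥ 02 85.
Outer hash (tag): sum = 89+190+92+92+92+92+92+2+133 = 874 → 03 6a.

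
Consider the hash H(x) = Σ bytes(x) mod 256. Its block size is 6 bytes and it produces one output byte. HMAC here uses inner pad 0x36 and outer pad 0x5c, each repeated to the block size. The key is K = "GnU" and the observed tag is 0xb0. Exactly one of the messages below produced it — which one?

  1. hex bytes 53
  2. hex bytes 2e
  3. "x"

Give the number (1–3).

Key "GnU" = 47 6e 55 is 3 bytes ≤ B = 6; zero-pad to 6 bytes: K' = 47 6e 55 00 00 00.
K' ⊕ ipad = 71 58 63 36 36 36; K' ⊕ opad = 1b 32 09 5c 5c 5c.
m1: inner = H(71 58 63 36 36 36 53) = 21; tag = H(1b 32 09 5c 5c 5c 21) = 8b
m2: inner = H(71 58 63 36 36 36 2e) = fc; tag = H(1b 32 09 5c 5c 5c fc) = 66
m3: inner = H(71 58 63 36 36 36 78) = 46; tag = H(1b 32 09 5c 5c 5c 46) = b0 ← matches

3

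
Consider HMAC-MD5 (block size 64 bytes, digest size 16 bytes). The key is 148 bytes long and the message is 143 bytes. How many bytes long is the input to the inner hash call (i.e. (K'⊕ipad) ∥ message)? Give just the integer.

207

Key is 148 > 64 bytes, so it is hashed to 16 bytes then zero-padded to 64: |K'| = 64.
Inner input = (K'⊕ipad) ∥ m → 64 + 143 = 207 bytes.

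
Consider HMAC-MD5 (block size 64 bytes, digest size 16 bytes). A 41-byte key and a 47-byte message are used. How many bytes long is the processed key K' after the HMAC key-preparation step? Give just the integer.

Key is 41 ≤ 64 bytes, zero-padded: |K'| = 64.

64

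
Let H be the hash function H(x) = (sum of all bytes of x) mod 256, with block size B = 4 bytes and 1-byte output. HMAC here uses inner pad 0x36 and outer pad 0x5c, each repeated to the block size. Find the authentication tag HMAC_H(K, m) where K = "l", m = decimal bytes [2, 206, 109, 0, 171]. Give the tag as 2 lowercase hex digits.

Key "l" = 6c is 1 byte ≤ B = 4; zero-pad to 4 bytes: K' = 6c 00 00 00.
K' ⊕ ipad = 5a 36 36 36.  K' ⊕ opad = 30 5c 5c 5c.
Inner input = (K'⊕ipad) ∥ m = 5a 36 36 36 ∥ 02 ce 6d 00 ab.
Inner hash: sum = 90+54+54+54+2+206+109+0+171 = 740; mod 256 = 228 → e4.
Outer input = (K'⊕opad) ∥ inner = 30 5c 5c 5c ∥ e4.
Outer hash (tag): sum = 48+92+92+92+228 = 552; mod 256 = 40 → 28.

28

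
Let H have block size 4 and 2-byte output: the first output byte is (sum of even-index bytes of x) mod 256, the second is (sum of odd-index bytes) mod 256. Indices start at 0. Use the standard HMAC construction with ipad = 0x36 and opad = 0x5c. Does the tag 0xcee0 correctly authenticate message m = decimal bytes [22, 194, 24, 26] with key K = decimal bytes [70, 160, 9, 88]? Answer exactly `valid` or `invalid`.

invalid

Key decimal bytes [70, 160, 9, 88] = 46 a0 09 58 is exactly B = 4 bytes: K' = 46 a0 09 58.
K' ⊕ ipad = 70 96 3f 6e; K' ⊕ opad = 1a fc 55 04.
Inner hash: even-index sum = 221 mod 256 = 221; odd-index sum = 480 mod 256 = 224 → dd e0.
Outer hash (recomputed tag): even-index sum = 332 mod 256 = 76; odd-index sum = 480 mod 256 = 224 → 4c e0.
Recomputed tag = 4ce0; claimed = cee0 → mismatch.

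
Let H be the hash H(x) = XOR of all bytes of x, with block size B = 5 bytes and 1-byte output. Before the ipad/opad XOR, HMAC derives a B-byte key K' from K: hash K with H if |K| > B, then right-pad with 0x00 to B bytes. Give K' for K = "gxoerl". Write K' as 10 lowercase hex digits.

|K| = 6 > B = 5, so first hash the key.
H(K): XOR 67⊕78⊕6f⊕65⊕72⊕6c = 0b.
Zero-pad H(K) = 0b to 5 bytes: K' = 0b 00 00 00 00.

0b00000000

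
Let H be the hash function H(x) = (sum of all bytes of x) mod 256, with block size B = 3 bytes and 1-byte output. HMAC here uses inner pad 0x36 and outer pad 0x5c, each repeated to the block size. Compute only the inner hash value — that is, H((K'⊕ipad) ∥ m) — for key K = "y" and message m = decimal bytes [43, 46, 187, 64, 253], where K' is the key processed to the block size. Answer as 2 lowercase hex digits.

0c

Key "y" = 79 is 1 byte ≤ B = 3; zero-pad to 3 bytes: K' = 79 00 00.
K' ⊕ ipad = 4f 36 36.
Inner input = 4f 36 36 ∥ 2b 2e bb 40 fd.
Inner hash: sum = 79+54+54+43+46+187+64+253 = 780; mod 256 = 12 → 0c.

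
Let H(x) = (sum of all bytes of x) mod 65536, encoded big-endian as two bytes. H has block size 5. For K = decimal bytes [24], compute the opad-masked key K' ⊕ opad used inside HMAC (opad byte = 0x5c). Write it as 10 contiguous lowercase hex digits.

445c5c5c5c

Key decimal bytes [24] = 18 is 1 byte ≤ B = 5; zero-pad to 5 bytes: K' = 18 00 00 00 00.
XOR each byte with 0x5c: 18⊕5c=44, 00⊕5c=5c, 00⊕5c=5c, 00⊕5c=5c, 00⊕5c=5c.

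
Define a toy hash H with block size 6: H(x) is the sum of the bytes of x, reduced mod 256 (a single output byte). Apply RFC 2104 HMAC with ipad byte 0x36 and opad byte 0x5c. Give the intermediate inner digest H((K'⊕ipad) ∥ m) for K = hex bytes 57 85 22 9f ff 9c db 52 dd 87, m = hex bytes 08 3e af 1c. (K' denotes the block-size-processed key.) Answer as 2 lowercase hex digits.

Key hex bytes 57 85 22 9f ff 9c db 52 dd 87 is 10 bytes > B = 6, so hash it first: H(key) = c9, then zero-pad to 6 bytes: K' = c9 00 00 00 00 00.
K' ⊕ ipad = ff 36 36 36 36 36.
Inner input = ff 36 36 36 36 36 ∥ 08 3e af 1c.
Inner hash: sum = 255+54+54+54+54+54+8+62+175+28 = 798; mod 256 = 30 → 1e.

1e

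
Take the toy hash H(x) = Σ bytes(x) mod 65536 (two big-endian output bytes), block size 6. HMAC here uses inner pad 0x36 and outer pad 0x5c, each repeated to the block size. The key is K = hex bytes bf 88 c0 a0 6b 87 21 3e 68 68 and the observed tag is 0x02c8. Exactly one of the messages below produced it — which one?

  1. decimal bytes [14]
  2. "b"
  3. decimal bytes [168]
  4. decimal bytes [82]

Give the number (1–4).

Key hex bytes bf 88 c0 a0 6b 87 21 3e 68 68 is 10 bytes > B = 6, so hash it first: H(key) = 04 c8, then zero-pad to 6 bytes: K' = 04 c8 00 00 00 00.
K' ⊕ ipad = 32 fe 36 36 36 36; K' ⊕ opad = 58 94 5c 5c 5c 5c.
m1: inner = H(32 fe 36 36 36 36 0e) = 02 16; tag = H(58 94 5c 5c 5c 5c 02 16) = 0274
m2: inner = H(32 fe 36 36 36 36 62) = 02 6a; tag = H(58 94 5c 5c 5c 5c 02 6a) = 02c8 ← matches
m3: inner = H(32 fe 36 36 36 36 a8) = 02 b0; tag = H(58 94 5c 5c 5c 5c 02 b0) = 030e
m4: inner = H(32 fe 36 36 36 36 52) = 02 5a; tag = H(58 94 5c 5c 5c 5c 02 5a) = 02b8

2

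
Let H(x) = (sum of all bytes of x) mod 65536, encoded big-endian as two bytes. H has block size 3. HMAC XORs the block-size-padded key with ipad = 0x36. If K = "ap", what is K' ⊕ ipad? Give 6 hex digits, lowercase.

Key "ap" = 61 70 is 2 bytes ≤ B = 3; zero-pad to 3 bytes: K' = 61 70 00.
XOR each byte with 0x36: 61⊕36=57, 70⊕36=46, 00⊕36=36.

574636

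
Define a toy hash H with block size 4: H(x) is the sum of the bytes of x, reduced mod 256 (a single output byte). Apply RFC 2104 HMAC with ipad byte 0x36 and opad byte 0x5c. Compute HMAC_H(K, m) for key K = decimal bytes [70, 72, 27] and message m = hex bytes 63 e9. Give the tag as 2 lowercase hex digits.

6e

Key decimal bytes [70, 72, 27] = 46 48 1b is 3 bytes ≤ B = 4; zero-pad to 4 bytes: K' = 46 48 1b 00.
K' ⊕ ipad = 70 7e 2d 36.  K' ⊕ opad = 1a 14 47 5c.
Inner input = (K'⊕ipad) ∥ m = 70 7e 2d 36 ∥ 63 e9.
Inner hash: sum = 112+126+45+54+99+233 = 669; mod 256 = 157 → 9d.
Outer input = (K'⊕opad) ∥ inner = 1a 14 47 5c ∥ 9d.
Outer hash (tag): sum = 26+20+71+92+157 = 366; mod 256 = 110 → 6e.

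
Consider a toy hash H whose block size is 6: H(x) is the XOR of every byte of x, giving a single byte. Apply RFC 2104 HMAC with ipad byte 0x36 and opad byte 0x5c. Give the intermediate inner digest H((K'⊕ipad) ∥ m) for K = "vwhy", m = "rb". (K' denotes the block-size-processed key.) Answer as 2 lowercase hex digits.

Key "vwhy" = 76 77 68 79 is 4 bytes ≤ B = 6; zero-pad to 6 bytes: K' = 76 77 68 79 00 00.
K' ⊕ ipad = 40 41 5e 4f 36 36.
Inner input = 40 41 5e 4f 36 36 ∥ 72 62.
Inner hash: XOR 40⊕41⊕5e⊕4f⊕36⊕36⊕72⊕62 = 00.

00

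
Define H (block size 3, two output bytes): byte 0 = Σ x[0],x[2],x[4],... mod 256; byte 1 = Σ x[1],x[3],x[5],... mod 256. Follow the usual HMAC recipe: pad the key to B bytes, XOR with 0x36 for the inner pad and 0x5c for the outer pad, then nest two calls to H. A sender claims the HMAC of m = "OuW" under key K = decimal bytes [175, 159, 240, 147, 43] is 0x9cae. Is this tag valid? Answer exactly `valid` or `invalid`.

invalid

Key decimal bytes [175, 159, 240, 147, 43] = af 9f f0 93 2b is 5 bytes > B = 3, so hash it first: H(key) = ca 32, then zero-pad to 3 bytes: K' = ca 32 00.
K' ⊕ ipad = fc 04 36; K' ⊕ opad = 96 6e 5c.
Inner hash: even-index sum = 423 mod 256 = 167; odd-index sum = 170 mod 256 = 170 → a7 aa.
Outer hash (recomputed tag): even-index sum = 412 mod 256 = 156; odd-index sum = 277 mod 256 = 21 → 9c 15.
Recomputed tag = 9c15; claimed = 9cae → mismatch.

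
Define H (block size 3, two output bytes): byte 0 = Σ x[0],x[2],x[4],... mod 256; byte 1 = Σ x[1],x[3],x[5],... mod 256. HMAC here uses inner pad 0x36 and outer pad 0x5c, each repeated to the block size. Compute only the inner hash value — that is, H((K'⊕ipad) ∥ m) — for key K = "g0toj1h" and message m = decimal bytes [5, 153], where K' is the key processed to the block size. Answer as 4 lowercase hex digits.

Key "g0toj1h" = 67 30 74 6f 6a 31 68 is 7 bytes > B = 3, so hash it first: H(key) = ad d0, then zero-pad to 3 bytes: K' = ad d0 00.
K' ⊕ ipad = 9b e6 36.
Inner input = 9b e6 36 ∥ 05 99.
Inner hash: even-index sum = 362 mod 256 = 106; odd-index sum = 235 mod 256 = 235 → 6a eb.

6aeb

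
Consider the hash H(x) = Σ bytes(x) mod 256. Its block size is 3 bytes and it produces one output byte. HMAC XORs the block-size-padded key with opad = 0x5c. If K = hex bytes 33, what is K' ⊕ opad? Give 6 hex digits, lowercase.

6f5c5c

Key hex bytes 33 is 1 byte ≤ B = 3; zero-pad to 3 bytes: K' = 33 00 00.
XOR each byte with 0x5c: 33⊕5c=6f, 00⊕5c=5c, 00⊕5c=5c.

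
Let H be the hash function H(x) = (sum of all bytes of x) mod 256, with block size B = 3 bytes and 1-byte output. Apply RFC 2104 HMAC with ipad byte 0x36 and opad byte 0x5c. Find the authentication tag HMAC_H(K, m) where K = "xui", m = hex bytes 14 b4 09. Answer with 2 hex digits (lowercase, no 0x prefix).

43

Key "xui" = 78 75 69 is exactly B = 3 bytes: K' = 78 75 69.
K' ⊕ ipad = 4e 43 5f.  K' ⊕ opad = 24 29 35.
Inner input = (K'⊕ipad) ∥ m = 4e 43 5f ∥ 14 b4 09.
Inner hash: sum = 78+67+95+20+180+9 = 449; mod 256 = 193 → c1.
Outer input = (K'⊕opad) ∥ inner = 24 29 35 ∥ c1.
Outer hash (tag): sum = 36+41+53+193 = 323; mod 256 = 67 → 43.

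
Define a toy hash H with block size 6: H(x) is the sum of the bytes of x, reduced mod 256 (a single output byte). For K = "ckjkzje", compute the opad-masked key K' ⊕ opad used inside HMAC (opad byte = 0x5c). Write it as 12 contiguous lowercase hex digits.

b05c5c5c5c5c

Key "ckjkzje" = 63 6b 6a 6b 7a 6a 65 is 7 bytes > B = 6, so hash it first: H(key) = ec, then zero-pad to 6 bytes: K' = ec 00 00 00 00 00.
XOR each byte with 0x5c: ec⊕5c=b0, 00⊕5c=5c, 00⊕5c=5c, 00⊕5c=5c, 00⊕5c=5c, 00⊕5c=5c.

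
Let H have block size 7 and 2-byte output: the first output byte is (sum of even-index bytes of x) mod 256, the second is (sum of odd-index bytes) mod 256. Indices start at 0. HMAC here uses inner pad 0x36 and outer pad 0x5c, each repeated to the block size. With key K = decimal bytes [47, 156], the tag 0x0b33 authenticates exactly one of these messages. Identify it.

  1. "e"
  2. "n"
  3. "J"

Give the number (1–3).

2

Key decimal bytes [47, 156] = 2f 9c is 2 bytes ≤ B = 7; zero-pad to 7 bytes: K' = 2f 9c 00 00 00 00 00.
K' ⊕ ipad = 19 aa 36 36 36 36 36; K' ⊕ opad = 73 c0 5c 5c 5c 5c 5c.
m1: inner = H(19 aa 36 36 36 36 36 65) = bb 7b; tag = H(73 c0 5c 5c 5c 5c 5c bb 7b) = 0233
m2: inner = H(19 aa 36 36 36 36 36 6e) = bb 84; tag = H(73 c0 5c 5c 5c 5c 5c bb 84) = 0b33 ← matches
m3: inner = H(19 aa 36 36 36 36 36 4a) = bb 60; tag = H(73 c0 5c 5c 5c 5c 5c bb 60) = e733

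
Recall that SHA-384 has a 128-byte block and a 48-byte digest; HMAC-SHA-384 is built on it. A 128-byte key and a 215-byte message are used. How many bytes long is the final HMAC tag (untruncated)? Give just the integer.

The tag is one SHA-384 digest: 48 bytes.

48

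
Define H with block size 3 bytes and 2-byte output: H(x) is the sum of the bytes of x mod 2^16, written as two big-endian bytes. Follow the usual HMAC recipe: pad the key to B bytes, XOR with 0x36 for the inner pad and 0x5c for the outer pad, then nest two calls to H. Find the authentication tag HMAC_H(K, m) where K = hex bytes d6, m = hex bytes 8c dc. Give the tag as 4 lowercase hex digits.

01f8

Key hex bytes d6 is 1 byte ≤ B = 3; zero-pad to 3 bytes: K' = d6 00 00.
K' ⊕ ipad = e0 36 36.  K' ⊕ opad = 8a 5c 5c.
Inner input = (K'⊕ipad) ∥ m = e0 36 36 ∥ 8c dc.
Inner hash: sum = 224+54+54+140+220 = 692 → 02 b4.
Outer input = (K'⊕opad) ∥ inner = 8a 5c 5c ∥ 02 b4.
Outer hash (tag): sum = 138+92+92+2+180 = 504 → 01 f8.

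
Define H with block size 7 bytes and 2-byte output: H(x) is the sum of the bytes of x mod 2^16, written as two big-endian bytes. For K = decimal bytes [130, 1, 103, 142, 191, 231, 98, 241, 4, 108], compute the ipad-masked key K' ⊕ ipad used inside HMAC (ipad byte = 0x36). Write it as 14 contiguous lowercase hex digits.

32d73636363636

Key decimal bytes [130, 1, 103, 142, 191, 231, 98, 241, 4, 108] = 82 01 67 8e bf e7 62 f1 04 6c is 10 bytes > B = 7, so hash it first: H(key) = 04 e1, then zero-pad to 7 bytes: K' = 04 e1 00 00 00 00 00.
XOR each byte with 0x36: 04⊕36=32, e1⊕36=d7, 00⊕36=36, 00⊕36=36, 00⊕36=36, 00⊕36=36, 00⊕36=36.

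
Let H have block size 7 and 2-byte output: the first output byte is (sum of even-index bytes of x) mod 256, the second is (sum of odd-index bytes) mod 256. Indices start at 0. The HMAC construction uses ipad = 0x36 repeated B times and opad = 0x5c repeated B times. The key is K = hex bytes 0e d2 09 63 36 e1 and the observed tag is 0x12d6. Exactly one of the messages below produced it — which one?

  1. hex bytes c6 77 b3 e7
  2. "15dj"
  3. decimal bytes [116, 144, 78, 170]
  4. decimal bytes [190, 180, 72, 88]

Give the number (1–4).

2

Key hex bytes 0e d2 09 63 36 e1 is 6 bytes ≤ B = 7; zero-pad to 7 bytes: K' = 0e d2 09 63 36 e1 00.
K' ⊕ ipad = 38 e4 3f 55 00 d7 36; K' ⊕ opad = 52 8e 55 3f 6a bd 5c.
m1: inner = H(38 e4 3f 55 00 d7 36 c6 77 b3 e7) = 0b 89; tag = H(52 8e 55 3f 6a bd 5c 0b 89) = f695
m2: inner = H(38 e4 3f 55 00 d7 36 31 35 64 6a) = 4c a5; tag = H(52 8e 55 3f 6a bd 5c 4c a5) = 12d6 ← matches
m3: inner = H(38 e4 3f 55 00 d7 36 74 90 4e aa) = e7 d2; tag = H(52 8e 55 3f 6a bd 5c e7 d2) = 3f71
m4: inner = H(38 e4 3f 55 00 d7 36 be b4 48 58) = b9 16; tag = H(52 8e 55 3f 6a bd 5c b9 16) = 8343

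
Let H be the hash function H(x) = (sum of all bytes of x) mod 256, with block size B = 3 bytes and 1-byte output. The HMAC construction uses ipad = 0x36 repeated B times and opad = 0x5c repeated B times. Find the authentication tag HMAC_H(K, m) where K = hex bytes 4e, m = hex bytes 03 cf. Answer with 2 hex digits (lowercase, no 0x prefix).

80

Key hex bytes 4e is 1 byte ≤ B = 3; zero-pad to 3 bytes: K' = 4e 00 00.
K' ⊕ ipad = 78 36 36.  K' ⊕ opad = 12 5c 5c.
Inner input = (K'⊕ipad) ∥ m = 78 36 36 ∥ 03 cf.
Inner hash: sum = 120+54+54+3+207 = 438; mod 256 = 182 → b6.
Outer input = (K'⊕opad) ∥ inner = 12 5c 5c ∥ b6.
Outer hash (tag): sum = 18+92+92+182 = 384; mod 256 = 128 → 80.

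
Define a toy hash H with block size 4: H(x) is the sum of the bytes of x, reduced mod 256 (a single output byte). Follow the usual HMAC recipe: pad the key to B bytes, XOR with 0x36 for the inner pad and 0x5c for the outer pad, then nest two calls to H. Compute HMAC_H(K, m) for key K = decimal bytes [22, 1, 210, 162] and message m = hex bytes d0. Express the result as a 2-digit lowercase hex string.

d2

Key decimal bytes [22, 1, 210, 162] = 16 01 d2 a2 is exactly B = 4 bytes: K' = 16 01 d2 a2.
K' ⊕ ipad = 20 37 e4 94.  K' ⊕ opad = 4a 5d 8e fe.
Inner input = (K'⊕ipad) ∥ m = 20 37 e4 94 ∥ d0.
Inner hash: sum = 32+55+228+148+208 = 671; mod 256 = 159 → 9f.
Outer input = (K'⊕opad) ∥ inner = 4a 5d 8e fe ∥ 9f.
Outer hash (tag): sum = 74+93+142+254+159 = 722; mod 256 = 210 → d2.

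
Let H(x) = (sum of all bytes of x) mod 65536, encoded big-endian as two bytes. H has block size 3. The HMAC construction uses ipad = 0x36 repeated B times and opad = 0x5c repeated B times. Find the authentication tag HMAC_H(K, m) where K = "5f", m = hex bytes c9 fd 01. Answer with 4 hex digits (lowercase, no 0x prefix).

Key "5f" = 35 66 is 2 bytes ≤ B = 3; zero-pad to 3 bytes: K' = 35 66 00.
K' ⊕ ipad = 03 50 36.  K' ⊕ opad = 69 3a 5c.
Inner input = (K'⊕ipad) ∥ m = 03 50 36 ∥ c9 fd 01.
Inner hash: sum = 3+80+54+201+253+1 = 592 → 02 50.
Outer input = (K'⊕opad) ∥ inner = 69 3a 5c ∥ 02 50.
Outer hash (tag): sum = 105+58+92+2+80 = 337 → 01 51.

0151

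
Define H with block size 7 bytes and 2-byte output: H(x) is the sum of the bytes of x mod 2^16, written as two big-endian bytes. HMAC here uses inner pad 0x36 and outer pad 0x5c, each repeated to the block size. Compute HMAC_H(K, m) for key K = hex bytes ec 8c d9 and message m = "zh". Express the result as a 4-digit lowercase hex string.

03b6

Key hex bytes ec 8c d9 is 3 bytes ≤ B = 7; zero-pad to 7 bytes: K' = ec 8c d9 00 00 00 00.
K' ⊕ ipad = da ba ef 36 36 36 36.  K' ⊕ opad = b0 d0 85 5c 5c 5c 5c.
Inner input = (K'⊕ipad) ∥ m = da ba ef 36 36 36 36 ∥ 7a 68.
Inner hash: sum = 218+186+239+54+54+54+54+122+104 = 1085 → 04 3d.
Outer input = (K'⊕opad) ∥ inner = b0 d0 85 5c 5c 5c 5c ∥ 04 3d.
Outer hash (tag): sum = 176+208+133+92+92+92+92+4+61 = 950 → 03 b6.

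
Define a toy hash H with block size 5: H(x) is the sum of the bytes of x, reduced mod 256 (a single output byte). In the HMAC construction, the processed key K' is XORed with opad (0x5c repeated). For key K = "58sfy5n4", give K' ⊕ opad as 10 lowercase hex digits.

Key "58sfy5n4" = 35 38 73 66 79 35 6e 34 is 8 bytes > B = 5, so hash it first: H(key) = 96, then zero-pad to 5 bytes: K' = 96 00 00 00 00.
XOR each byte with 0x5c: 96⊕5c=ca, 00⊕5c=5c, 00⊕5c=5c, 00⊕5c=5c, 00⊕5c=5c.

ca5c5c5c5c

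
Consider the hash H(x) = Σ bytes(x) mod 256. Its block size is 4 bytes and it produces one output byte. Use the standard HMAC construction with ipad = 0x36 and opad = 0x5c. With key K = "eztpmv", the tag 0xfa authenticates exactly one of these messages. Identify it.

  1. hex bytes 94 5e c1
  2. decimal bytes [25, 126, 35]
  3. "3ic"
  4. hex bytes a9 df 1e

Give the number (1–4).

2

Key "eztpmv" = 65 7a 74 70 6d 76 is 6 bytes > B = 4, so hash it first: H(key) = a6, then zero-pad to 4 bytes: K' = a6 00 00 00.
K' ⊕ ipad = 90 36 36 36; K' ⊕ opad = fa 5c 5c 5c.
m1: inner = H(90 36 36 36 94 5e c1) = e5; tag = H(fa 5c 5c 5c e5) = f3
m2: inner = H(90 36 36 36 19 7e 23) = ec; tag = H(fa 5c 5c 5c ec) = fa ← matches
m3: inner = H(90 36 36 36 33 69 63) = 31; tag = H(fa 5c 5c 5c 31) = 3f
m4: inner = H(90 36 36 36 a9 df 1e) = d8; tag = H(fa 5c 5c 5c d8) = e6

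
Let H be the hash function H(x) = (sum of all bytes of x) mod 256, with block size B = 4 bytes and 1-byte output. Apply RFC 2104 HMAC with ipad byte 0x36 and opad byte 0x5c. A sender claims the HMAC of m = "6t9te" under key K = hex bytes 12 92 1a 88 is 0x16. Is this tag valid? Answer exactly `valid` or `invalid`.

invalid

Key hex bytes 12 92 1a 88 is exactly B = 4 bytes: K' = 12 92 1a 88.
K' ⊕ ipad = 24 a4 2c be; K' ⊕ opad = 4e ce 46 d4.
Inner hash: sum = 36+164+44+190+54+116+57+116+101 = 878; mod 256 = 110 → 6e.
Outer hash (recomputed tag): sum = 78+206+70+212+110 = 676; mod 256 = 164 → a4.
Recomputed tag = a4; claimed = 16 → mismatch.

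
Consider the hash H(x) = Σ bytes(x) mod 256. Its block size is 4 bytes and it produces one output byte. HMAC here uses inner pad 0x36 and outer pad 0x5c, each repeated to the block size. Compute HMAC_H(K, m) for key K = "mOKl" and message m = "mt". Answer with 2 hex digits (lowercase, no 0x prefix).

17

Key "mOKl" = 6d 4f 4b 6c is exactly B = 4 bytes: K' = 6d 4f 4b 6c.
K' ⊕ ipad = 5b 79 7d 5a.  K' ⊕ opad = 31 13 17 30.
Inner input = (K'⊕ipad) ∥ m = 5b 79 7d 5a ∥ 6d 74.
Inner hash: sum = 91+121+125+90+109+116 = 652; mod 256 = 140 → 8c.
Outer input = (K'⊕opad) ∥ inner = 31 13 17 30 ∥ 8c.
Outer hash (tag): sum = 49+19+23+48+140 = 279; mod 256 = 23 → 17.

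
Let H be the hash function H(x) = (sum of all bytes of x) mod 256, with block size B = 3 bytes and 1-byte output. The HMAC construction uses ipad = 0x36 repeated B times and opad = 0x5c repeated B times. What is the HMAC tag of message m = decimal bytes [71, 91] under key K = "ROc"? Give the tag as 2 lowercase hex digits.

Key "ROc" = 52 4f 63 is exactly B = 3 bytes: K' = 52 4f 63.
K' ⊕ ipad = 64 79 55.  K' ⊕ opad = 0e 13 3f.
Inner input = (K'⊕ipad) ∥ m = 64 79 55 ∥ 47 5b.
Inner hash: sum = 100+121+85+71+91 = 468; mod 256 = 212 → d4.
Outer input = (K'⊕opad) ∥ inner = 0e 13 3f ∥ d4.
Outer hash (tag): sum = 14+19+63+212 = 308; mod 256 = 52 → 34.

34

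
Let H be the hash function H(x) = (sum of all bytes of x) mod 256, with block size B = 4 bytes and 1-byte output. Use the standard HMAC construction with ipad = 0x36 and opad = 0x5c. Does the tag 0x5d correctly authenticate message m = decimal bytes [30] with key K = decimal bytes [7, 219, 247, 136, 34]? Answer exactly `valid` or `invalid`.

Key decimal bytes [7, 219, 247, 136, 34] = 07 db f7 88 22 is 5 bytes > B = 4, so hash it first: H(key) = 83, then zero-pad to 4 bytes: K' = 83 00 00 00.
K' ⊕ ipad = b5 36 36 36; K' ⊕ opad = df 5c 5c 5c.
Inner hash: sum = 181+54+54+54+30 = 373; mod 256 = 117 → 75.
Outer hash (recomputed tag): sum = 223+92+92+92+117 = 616; mod 256 = 104 → 68.
Recomputed tag = 68; claimed = 5d → mismatch.

invalid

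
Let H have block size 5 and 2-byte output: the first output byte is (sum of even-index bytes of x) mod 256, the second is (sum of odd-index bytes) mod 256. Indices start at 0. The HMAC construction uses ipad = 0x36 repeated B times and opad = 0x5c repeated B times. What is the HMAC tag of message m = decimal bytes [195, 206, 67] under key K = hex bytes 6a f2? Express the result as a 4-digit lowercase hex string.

Key hex bytes 6a f2 is 2 bytes ≤ B = 5; zero-pad to 5 bytes: K' = 6a f2 00 00 00.
K' ⊕ ipad = 5c c4 36 36 36.  K' ⊕ opad = 36 ae 5c 5c 5c.
Inner input = (K'⊕ipad) ∥ m = 5c c4 36 36 36 ∥ c3 ce 43.
Inner hash: even-index sum = 406 mod 256 = 150; odd-index sum = 512 mod 256 = 0 → 96 00.
Outer input = (K'⊕opad) ∥ inner = 36 ae 5c 5c 5c ∥ 96 00.
Outer hash (tag): even-index sum = 238 mod 256 = 238; odd-index sum = 416 mod 256 = 160 → ee a0.

eea0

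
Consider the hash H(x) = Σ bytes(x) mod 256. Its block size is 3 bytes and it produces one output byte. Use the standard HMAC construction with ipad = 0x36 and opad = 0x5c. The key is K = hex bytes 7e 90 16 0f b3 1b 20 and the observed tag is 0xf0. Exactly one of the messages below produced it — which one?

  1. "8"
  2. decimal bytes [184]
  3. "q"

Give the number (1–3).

Key hex bytes 7e 90 16 0f b3 1b 20 is 7 bytes > B = 3, so hash it first: H(key) = 21, then zero-pad to 3 bytes: K' = 21 00 00.
K' ⊕ ipad = 17 36 36; K' ⊕ opad = 7d 5c 5c.
m1: inner = H(17 36 36 38) = bb; tag = H(7d 5c 5c bb) = f0 ← matches
m2: inner = H(17 36 36 b8) = 3b; tag = H(7d 5c 5c 3b) = 70
m3: inner = H(17 36 36 71) = f4; tag = H(7d 5c 5c f4) = 29

1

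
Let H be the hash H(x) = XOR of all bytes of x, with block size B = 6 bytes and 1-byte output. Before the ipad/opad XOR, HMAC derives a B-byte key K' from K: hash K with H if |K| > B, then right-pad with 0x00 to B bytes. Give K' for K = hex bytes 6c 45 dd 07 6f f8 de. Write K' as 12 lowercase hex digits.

|K| = 7 > B = 6, so first hash the key.
H(K): XOR 6c⊕45⊕dd⊕07⊕6f⊕f8⊕de = ba.
Zero-pad H(K) = ba to 6 bytes: K' = ba 00 00 00 00 00.

ba0000000000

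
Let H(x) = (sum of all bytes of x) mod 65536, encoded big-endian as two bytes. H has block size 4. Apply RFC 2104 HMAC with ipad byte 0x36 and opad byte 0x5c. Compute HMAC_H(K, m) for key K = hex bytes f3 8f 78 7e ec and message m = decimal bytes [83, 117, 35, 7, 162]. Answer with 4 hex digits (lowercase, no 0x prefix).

01d8

Key hex bytes f3 8f 78 7e ec is 5 bytes > B = 4, so hash it first: H(key) = 03 64, then zero-pad to 4 bytes: K' = 03 64 00 00.
K' ⊕ ipad = 35 52 36 36.  K' ⊕ opad = 5f 38 5c 5c.
Inner input = (K'⊕ipad) ∥ m = 35 52 36 36 ∥ 53 75 23 07 a2.
Inner hash: sum = 53+82+54+54+83+117+35+7+162 = 647 → 02 87.
Outer input = (K'⊕opad) ∥ inner = 5f 38 5c 5c ∥ 02 87.
Outer hash (tag): sum = 95+56+92+92+2+135 = 472 → 01 d8.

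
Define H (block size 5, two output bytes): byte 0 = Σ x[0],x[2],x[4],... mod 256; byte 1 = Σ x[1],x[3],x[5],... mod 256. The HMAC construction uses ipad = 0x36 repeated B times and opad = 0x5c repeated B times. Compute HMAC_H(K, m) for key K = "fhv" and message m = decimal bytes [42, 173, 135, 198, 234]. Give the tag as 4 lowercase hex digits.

Key "fhv" = 66 68 76 is 3 bytes ≤ B = 5; zero-pad to 5 bytes: K' = 66 68 76 00 00.
K' ⊕ ipad = 50 5e 40 36 36.  K' ⊕ opad = 3a 34 2a 5c 5c.
Inner input = (K'⊕ipad) ∥ m = 50 5e 40 36 36 ∥ 2a ad 87 c6 ea.
Inner hash: even-index sum = 569 mod 256 = 57; odd-index sum = 559 mod 256 = 47 → 39 2f.
Outer input = (K'⊕opad) ∥ inner = 3a 34 2a 5c 5c ∥ 39 2f.
Outer hash (tag): even-index sum = 239 mod 256 = 239; odd-index sum = 201 mod 256 = 201 → ef c9.

efc9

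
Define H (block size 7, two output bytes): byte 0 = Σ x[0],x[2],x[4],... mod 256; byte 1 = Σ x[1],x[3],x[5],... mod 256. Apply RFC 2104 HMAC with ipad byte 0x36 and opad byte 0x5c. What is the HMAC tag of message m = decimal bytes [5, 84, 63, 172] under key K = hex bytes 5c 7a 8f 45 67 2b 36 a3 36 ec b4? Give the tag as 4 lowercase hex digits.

Key hex bytes 5c 7a 8f 45 67 2b 36 a3 36 ec b4 is 11 bytes > B = 7, so hash it first: H(key) = 72 79, then zero-pad to 7 bytes: K' = 72 79 00 00 00 00 00.
K' ⊕ ipad = 44 4f 36 36 36 36 36.  K' ⊕ opad = 2e 25 5c 5c 5c 5c 5c.
Inner input = (K'⊕ipad) ∥ m = 44 4f 36 36 36 36 36 ∥ 05 54 3f ac.
Inner hash: even-index sum = 486 mod 256 = 230; odd-index sum = 255 mod 256 = 255 → e6 ff.
Outer input = (K'⊕opad) ∥ inner = 2e 25 5c 5c 5c 5c 5c ∥ e6 ff.
Outer hash (tag): even-index sum = 577 mod 256 = 65; odd-index sum = 451 mod 256 = 195 → 41 c3.

41c3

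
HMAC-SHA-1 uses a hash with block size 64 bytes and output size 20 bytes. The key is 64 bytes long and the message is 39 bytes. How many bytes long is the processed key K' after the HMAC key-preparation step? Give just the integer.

Key is 64 ≤ 64 bytes, zero-padded: |K'| = 64.

64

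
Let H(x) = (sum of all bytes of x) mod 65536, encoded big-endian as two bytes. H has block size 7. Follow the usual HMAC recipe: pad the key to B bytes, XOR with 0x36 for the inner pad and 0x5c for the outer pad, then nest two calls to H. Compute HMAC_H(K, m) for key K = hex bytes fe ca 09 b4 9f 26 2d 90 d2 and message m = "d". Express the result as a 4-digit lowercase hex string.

033e

Key hex bytes fe ca 09 b4 9f 26 2d 90 d2 is 9 bytes > B = 7, so hash it first: H(key) = 04 d9, then zero-pad to 7 bytes: K' = 04 d9 00 00 00 00 00.
K' ⊕ ipad = 32 ef 36 36 36 36 36.  K' ⊕ opad = 58 85 5c 5c 5c 5c 5c.
Inner input = (K'⊕ipad) ∥ m = 32 ef 36 36 36 36 36 ∥ 64.
Inner hash: sum = 50+239+54+54+54+54+54+100 = 659 → 02 93.
Outer input = (K'⊕opad) ∥ inner = 58 85 5c 5c 5c 5c 5c ∥ 02 93.
Outer hash (tag): sum = 88+133+92+92+92+92+92+2+147 = 830 → 03 3e.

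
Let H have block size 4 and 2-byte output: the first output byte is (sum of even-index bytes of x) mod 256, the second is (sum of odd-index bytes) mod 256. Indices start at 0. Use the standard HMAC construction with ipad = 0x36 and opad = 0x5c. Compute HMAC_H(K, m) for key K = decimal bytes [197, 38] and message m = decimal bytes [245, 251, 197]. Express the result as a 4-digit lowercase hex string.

d817

Key decimal bytes [197, 38] = c5 26 is 2 bytes ≤ B = 4; zero-pad to 4 bytes: K' = c5 26 00 00.
K' ⊕ ipad = f3 10 36 36.  K' ⊕ opad = 99 7a 5c 5c.
Inner input = (K'⊕ipad) ∥ m = f3 10 36 36 ∥ f5 fb c5.
Inner hash: even-index sum = 739 mod 256 = 227; odd-index sum = 321 mod 256 = 65 → e3 41.
Outer input = (K'⊕opad) ∥ inner = 99 7a 5c 5c ∥ e3 41.
Outer hash (tag): even-index sum = 472 mod 256 = 216; odd-index sum = 279 mod 256 = 23 → d8 17.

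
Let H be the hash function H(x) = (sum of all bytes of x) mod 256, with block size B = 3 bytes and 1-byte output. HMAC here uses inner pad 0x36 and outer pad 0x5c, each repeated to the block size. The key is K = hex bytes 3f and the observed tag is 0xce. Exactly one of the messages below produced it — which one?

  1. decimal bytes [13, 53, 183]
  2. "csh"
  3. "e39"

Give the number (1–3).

Key hex bytes 3f is 1 byte ≤ B = 3; zero-pad to 3 bytes: K' = 3f 00 00.
K' ⊕ ipad = 09 36 36; K' ⊕ opad = 63 5c 5c.
m1: inner = H(09 36 36 0d 35 b7) = 6e; tag = H(63 5c 5c 6e) = 89
m2: inner = H(09 36 36 63 73 68) = b3; tag = H(63 5c 5c b3) = ce ← matches
m3: inner = H(09 36 36 65 33 39) = 46; tag = H(63 5c 5c 46) = 61

2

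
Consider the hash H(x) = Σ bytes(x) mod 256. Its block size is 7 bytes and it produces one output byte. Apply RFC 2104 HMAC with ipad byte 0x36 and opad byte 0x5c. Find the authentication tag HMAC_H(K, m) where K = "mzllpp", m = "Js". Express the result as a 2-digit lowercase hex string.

Key "mzllpp" = 6d 7a 6c 6c 70 70 is 6 bytes ≤ B = 7; zero-pad to 7 bytes: K' = 6d 7a 6c 6c 70 70 00.
K' ⊕ ipad = 5b 4c 5a 5a 46 46 36.  K' ⊕ opad = 31 26 30 30 2c 2c 5c.
Inner input = (K'⊕ipad) ∥ m = 5b 4c 5a 5a 46 46 36 ∥ 4a 73.
Inner hash: sum = 91+76+90+90+70+70+54+74+115 = 730; mod 256 = 218 → da.
Outer input = (K'⊕opad) ∥ inner = 31 26 30 30 2c 2c 5c ∥ da.
Outer hash (tag): sum = 49+38+48+48+44+44+92+218 = 581; mod 256 = 69 → 45.

45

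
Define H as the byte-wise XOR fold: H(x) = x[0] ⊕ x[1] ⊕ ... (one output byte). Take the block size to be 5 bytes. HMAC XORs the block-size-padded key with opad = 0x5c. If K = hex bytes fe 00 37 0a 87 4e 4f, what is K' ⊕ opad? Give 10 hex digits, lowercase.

195c5c5c5c

Key hex bytes fe 00 37 0a 87 4e 4f is 7 bytes > B = 5, so hash it first: H(key) = 45, then zero-pad to 5 bytes: K' = 45 00 00 00 00.
XOR each byte with 0x5c: 45⊕5c=19, 00⊕5c=5c, 00⊕5c=5c, 00⊕5c=5c, 00⊕5c=5c.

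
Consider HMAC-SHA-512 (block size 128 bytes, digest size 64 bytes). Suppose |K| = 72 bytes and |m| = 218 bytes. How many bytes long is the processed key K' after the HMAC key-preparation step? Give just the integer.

128

Key is 72 ≤ 128 bytes, zero-padded: |K'| = 128.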